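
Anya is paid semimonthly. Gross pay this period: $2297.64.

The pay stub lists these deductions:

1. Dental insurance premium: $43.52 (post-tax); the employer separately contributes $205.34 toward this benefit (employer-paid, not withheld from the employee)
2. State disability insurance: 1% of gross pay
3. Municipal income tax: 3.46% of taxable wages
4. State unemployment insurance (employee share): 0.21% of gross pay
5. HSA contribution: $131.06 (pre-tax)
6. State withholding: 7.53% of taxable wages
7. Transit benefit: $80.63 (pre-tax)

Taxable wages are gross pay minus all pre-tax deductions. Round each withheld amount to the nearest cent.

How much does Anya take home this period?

$1785.38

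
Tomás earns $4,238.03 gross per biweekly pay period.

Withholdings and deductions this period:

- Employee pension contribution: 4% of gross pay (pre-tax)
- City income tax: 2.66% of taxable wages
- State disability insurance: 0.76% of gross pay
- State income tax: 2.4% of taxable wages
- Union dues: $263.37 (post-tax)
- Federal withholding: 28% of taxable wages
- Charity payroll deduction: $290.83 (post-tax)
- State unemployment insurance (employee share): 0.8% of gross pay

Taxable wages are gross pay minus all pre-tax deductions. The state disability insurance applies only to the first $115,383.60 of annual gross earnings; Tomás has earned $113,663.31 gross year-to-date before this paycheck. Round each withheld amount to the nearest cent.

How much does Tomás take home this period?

$2,122.30

Employee pension contribution: $4,238.03 × 0.04 = $169.52
Taxable wages = $4,238.03 − $169.52 = $4,068.51
City income tax: $4,068.51 × 0.0266 = $108.22
Federal withholding: $4,068.51 × 0.28 = $1,139.18
State income tax: $4,068.51 × 0.024 = $97.64
State disability insurance: only $115,383.60 − $113,663.31 = $1,720.29 of this check is subject → $1,720.29 × 0.0076 = $13.07
State unemployment insurance (employee share): $4,238.03 × 0.008 = $33.90
Charity payroll deduction: $290.83
Union dues: $263.37
Total deductions = $169.52 + $108.22 + $1,139.18 + $97.64 + $13.07 + $33.90 + $290.83 + $263.37 = $2,115.73
Net pay = $4,238.03 − $2,115.73 = $2,122.30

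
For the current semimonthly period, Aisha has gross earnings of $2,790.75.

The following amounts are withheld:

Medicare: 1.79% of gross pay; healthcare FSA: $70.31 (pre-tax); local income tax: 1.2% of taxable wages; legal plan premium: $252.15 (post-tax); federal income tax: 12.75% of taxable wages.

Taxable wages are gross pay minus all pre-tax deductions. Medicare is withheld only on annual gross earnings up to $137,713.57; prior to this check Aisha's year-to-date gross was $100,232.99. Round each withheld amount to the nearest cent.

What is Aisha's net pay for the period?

$2,038.83

Healthcare FSA: $70.31
Taxable wages = $2,790.75 − $70.31 = $2,720.44
Federal income tax: $2,720.44 × 0.1275 = $346.86
Local income tax: $2,720.44 × 0.012 = $32.65
Medicare: cap not yet reached, full $2,790.75 is subject → $2,790.75 × 0.0179 = $49.95
Legal plan premium: $252.15
Total deductions = $70.31 + $346.86 + $32.65 + $49.95 + $252.15 = $751.92
Net pay = $2,790.75 − $751.92 = $2,038.83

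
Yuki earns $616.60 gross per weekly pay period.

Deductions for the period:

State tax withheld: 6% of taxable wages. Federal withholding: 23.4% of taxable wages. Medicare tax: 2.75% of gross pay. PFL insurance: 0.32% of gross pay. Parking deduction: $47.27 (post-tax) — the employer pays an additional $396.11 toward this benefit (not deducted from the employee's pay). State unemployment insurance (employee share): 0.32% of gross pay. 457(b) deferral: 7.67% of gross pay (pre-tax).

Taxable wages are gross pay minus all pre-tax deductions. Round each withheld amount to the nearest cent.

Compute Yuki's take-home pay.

457(b) deferral: $616.60 × 0.0767 = $47.29
Taxable wages = $616.60 − $47.29 = $569.31
Federal withholding: $569.31 × 0.234 = $133.22
State tax withheld: $569.31 × 0.06 = $34.16
PFL insurance: $616.60 × 0.0032 = $1.97
State unemployment insurance (employee share): $616.60 × 0.0032 = $1.97
Medicare tax: $616.60 × 0.0275 = $16.96
Parking deduction: $47.27
(Employer's $396.11 toward parking deduction is not withheld from the employee.)
Total deductions = $47.29 + $133.22 + $34.16 + $1.97 + $1.97 + $16.96 + $47.27 = $282.84
Net pay = $616.60 − $282.84 = $333.76

$333.76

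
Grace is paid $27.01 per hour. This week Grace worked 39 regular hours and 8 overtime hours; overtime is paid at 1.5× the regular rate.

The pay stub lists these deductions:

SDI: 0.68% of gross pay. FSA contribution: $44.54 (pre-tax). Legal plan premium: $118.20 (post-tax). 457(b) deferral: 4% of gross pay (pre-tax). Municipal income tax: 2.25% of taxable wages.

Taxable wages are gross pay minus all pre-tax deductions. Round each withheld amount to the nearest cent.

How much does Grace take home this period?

$1121.55

Regular pay: 39 × $27.01 = $1053.39
Overtime pay: 8 × $27.01 × 1.5 = $324.12
Gross pay = $1053.39 + $324.12 = $1377.51
FSA contribution: $44.54
457(b) deferral: $1377.51 × 0.04 = $55.10
Pre-tax total = $44.54 + $55.10 = $99.64
Taxable wages = $1377.51 − $99.64 = $1277.87
Municipal income tax: $1277.87 × 0.0225 = $28.75
SDI: $1377.51 × 0.0068 = $9.37
Legal plan premium: $118.20
Total deductions = $44.54 + $55.10 + $28.75 + $9.37 + $118.20 = $255.96
Net pay = $1377.51 − $255.96 = $1121.55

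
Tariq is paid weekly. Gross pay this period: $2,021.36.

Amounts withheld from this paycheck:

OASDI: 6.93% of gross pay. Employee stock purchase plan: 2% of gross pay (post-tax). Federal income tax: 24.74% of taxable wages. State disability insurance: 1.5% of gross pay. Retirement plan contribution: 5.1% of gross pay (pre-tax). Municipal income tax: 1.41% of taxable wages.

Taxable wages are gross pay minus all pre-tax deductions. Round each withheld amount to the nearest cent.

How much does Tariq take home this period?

$1,205.81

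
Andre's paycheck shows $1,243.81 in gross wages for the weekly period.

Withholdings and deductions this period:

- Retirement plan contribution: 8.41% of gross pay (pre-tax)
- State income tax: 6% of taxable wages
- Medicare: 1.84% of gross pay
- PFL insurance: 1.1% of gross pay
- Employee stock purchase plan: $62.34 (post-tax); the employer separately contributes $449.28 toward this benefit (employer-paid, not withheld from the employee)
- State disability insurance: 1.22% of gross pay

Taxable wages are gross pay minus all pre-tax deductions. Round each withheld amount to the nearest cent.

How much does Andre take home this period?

Retirement plan contribution: $1,243.81 × 0.0841 = $104.60
Taxable wages = $1,243.81 − $104.60 = $1,139.21
State income tax: $1,139.21 × 0.06 = $68.35
State disability insurance: $1,243.81 × 0.0122 = $15.17
Medicare: $1,243.81 × 0.0184 = $22.89
PFL insurance: $1,243.81 × 0.011 = $13.68
Employee stock purchase plan: $62.34
(Employer's $449.28 toward employee stock purchase plan is not withheld from the employee.)
Total deductions = $104.60 + $68.35 + $15.17 + $22.89 + $13.68 + $62.34 = $287.03
Net pay = $1,243.81 − $287.03 = $956.78

$956.78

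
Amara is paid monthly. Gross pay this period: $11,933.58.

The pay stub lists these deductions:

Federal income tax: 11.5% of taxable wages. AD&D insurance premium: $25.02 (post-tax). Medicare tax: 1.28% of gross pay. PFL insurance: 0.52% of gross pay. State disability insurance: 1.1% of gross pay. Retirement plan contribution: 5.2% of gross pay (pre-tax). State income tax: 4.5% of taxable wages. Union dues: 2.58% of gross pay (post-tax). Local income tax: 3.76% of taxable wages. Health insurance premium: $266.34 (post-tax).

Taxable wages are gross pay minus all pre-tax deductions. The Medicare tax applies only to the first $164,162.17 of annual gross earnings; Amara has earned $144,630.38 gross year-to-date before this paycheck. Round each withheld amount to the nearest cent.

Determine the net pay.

$8,132.25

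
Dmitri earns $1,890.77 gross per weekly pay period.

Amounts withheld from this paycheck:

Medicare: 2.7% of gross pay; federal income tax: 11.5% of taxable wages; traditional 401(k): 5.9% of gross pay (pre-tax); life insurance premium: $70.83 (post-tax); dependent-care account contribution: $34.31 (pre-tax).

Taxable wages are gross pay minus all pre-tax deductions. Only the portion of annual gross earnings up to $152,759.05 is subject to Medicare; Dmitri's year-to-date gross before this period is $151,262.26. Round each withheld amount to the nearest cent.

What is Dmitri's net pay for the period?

Traditional 401(k): $1,890.77 × 0.059 = $111.56
Dependent-care account contribution: $34.31
Pre-tax total = $111.56 + $34.31 = $145.87
Taxable wages = $1,890.77 − $145.87 = $1,744.90
Federal income tax: $1,744.90 × 0.115 = $200.66
Medicare: only $152,759.05 − $151,262.26 = $1,496.79 of this check is subject → $1,496.79 × 0.027 = $40.41
Life insurance premium: $70.83
Total deductions = $111.56 + $34.31 + $200.66 + $40.41 + $70.83 = $457.77
Net pay = $1,890.77 − $457.77 = $1,433.00

$1,433.00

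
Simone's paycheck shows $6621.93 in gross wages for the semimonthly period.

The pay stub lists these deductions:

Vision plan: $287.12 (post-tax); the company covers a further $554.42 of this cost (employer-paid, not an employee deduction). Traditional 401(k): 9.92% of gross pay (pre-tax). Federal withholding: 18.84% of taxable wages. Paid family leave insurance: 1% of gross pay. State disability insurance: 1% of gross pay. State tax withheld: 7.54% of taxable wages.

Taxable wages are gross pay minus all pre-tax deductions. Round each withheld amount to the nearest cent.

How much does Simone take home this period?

Traditional 401(k): $6621.93 × 0.0992 = $656.90
Taxable wages = $6621.93 − $656.90 = $5965.03
Federal withholding: $5965.03 × 0.1884 = $1123.81
State tax withheld: $5965.03 × 0.0754 = $449.76
State disability insurance: $6621.93 × 0.01 = $66.22
Paid family leave insurance: $6621.93 × 0.01 = $66.22
Vision plan: $287.12
(Employer's $554.42 toward vision plan is not withheld from the employee.)
Total deductions = $656.90 + $1123.81 + $449.76 + $66.22 + $66.22 + $287.12 = $2650.03
Net pay = $6621.93 − $2650.03 = $3971.90

$3971.90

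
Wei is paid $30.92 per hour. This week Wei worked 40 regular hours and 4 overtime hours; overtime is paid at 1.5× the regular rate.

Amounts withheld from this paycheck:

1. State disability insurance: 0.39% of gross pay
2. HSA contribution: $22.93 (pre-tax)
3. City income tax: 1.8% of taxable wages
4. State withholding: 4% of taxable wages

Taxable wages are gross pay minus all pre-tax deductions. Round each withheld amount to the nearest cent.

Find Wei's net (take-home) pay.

Regular pay: 40 × $30.92 = $1236.80
Overtime pay: 4 × $30.92 × 1.5 = $185.52
Gross pay = $1236.80 + $185.52 = $1422.32
HSA contribution: $22.93
Taxable wages = $1422.32 − $22.93 = $1399.39
City income tax: $1399.39 × 0.018 = $25.19
State withholding: $1399.39 × 0.04 = $55.98
State disability insurance: $1422.32 × 0.0039 = $5.55
Total deductions = $22.93 + $25.19 + $55.98 + $5.55 = $109.65
Net pay = $1422.32 − $109.65 = $1312.67

$1312.67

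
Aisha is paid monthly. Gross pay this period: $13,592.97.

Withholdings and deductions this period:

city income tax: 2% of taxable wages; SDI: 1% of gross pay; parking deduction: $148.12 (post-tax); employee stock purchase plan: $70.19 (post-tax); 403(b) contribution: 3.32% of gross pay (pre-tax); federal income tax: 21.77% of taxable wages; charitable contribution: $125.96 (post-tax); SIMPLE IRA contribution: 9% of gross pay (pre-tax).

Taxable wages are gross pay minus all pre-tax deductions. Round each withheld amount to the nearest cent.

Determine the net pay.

$8,605.12

403(b) contribution: $13,592.97 × 0.0332 = $451.29
SIMPLE IRA contribution: $13,592.97 × 0.09 = $1,223.37
Pre-tax total = $451.29 + $1,223.37 = $1,674.66
Taxable wages = $13,592.97 − $1,674.66 = $11,918.31
Federal income tax: $11,918.31 × 0.2177 = $2,594.62
City income tax: $11,918.31 × 0.02 = $238.37
SDI: $13,592.97 × 0.01 = $135.93
Parking deduction: $148.12
Charitable contribution: $125.96
Employee stock purchase plan: $70.19
Total deductions = $451.29 + $1,223.37 + $2,594.62 + $238.37 + $135.93 + $148.12 + $125.96 + $70.19 = $4,987.85
Net pay = $13,592.97 − $4,987.85 = $8,605.12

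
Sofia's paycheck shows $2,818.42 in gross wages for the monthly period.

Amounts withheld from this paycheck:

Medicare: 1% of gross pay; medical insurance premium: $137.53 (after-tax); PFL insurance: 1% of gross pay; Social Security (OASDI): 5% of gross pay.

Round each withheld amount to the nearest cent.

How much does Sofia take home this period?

Medicare: $2,818.42 × 0.01 = $28.18
Social Security (OASDI): $2,818.42 × 0.05 = $140.92
PFL insurance: $2,818.42 × 0.01 = $28.18
Medical insurance premium: $137.53
Total deductions = $28.18 + $140.92 + $28.18 + $137.53 = $334.81
Net pay = $2,818.42 − $334.81 = $2,483.61

$2,483.61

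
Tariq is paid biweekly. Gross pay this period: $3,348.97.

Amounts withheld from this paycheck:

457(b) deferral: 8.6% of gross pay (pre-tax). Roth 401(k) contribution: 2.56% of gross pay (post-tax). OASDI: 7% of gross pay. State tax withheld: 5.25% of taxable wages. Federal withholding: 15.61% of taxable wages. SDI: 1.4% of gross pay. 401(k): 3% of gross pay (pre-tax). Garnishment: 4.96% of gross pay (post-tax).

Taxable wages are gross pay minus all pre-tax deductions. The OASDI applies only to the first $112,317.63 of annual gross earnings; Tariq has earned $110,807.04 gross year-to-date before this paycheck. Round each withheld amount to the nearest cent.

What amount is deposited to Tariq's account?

457(b) deferral: $3,348.97 × 0.086 = $288.01
401(k): $3,348.97 × 0.03 = $100.47
Pre-tax total = $288.01 + $100.47 = $388.48
Taxable wages = $3,348.97 − $388.48 = $2,960.49
State tax withheld: $2,960.49 × 0.0525 = $155.43
Federal withholding: $2,960.49 × 0.1561 = $462.13
SDI: $3,348.97 × 0.014 = $46.89
OASDI: only $112,317.63 − $110,807.04 = $1,510.59 of this check is subject → $1,510.59 × 0.07 = $105.74
Roth 401(k) contribution: $3,348.97 × 0.0256 = $85.73
Garnishment: $3,348.97 × 0.0496 = $166.11
Total deductions = $288.01 + $100.47 + $155.43 + $462.13 + $46.89 + $105.74 + $85.73 + $166.11 = $1,410.51
Net pay = $3,348.97 − $1,410.51 = $1,938.46

$1,938.46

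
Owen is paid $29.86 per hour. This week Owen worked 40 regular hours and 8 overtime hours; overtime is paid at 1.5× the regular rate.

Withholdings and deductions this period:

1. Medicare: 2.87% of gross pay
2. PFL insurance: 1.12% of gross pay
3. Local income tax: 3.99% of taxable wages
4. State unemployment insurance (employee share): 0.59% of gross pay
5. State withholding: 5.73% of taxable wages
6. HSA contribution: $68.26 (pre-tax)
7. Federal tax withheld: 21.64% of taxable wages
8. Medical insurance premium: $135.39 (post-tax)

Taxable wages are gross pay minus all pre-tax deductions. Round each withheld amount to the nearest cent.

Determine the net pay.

$812.43

Regular pay: 40 × $29.86 = $1,194.40
Overtime pay: 8 × $29.86 × 1.5 = $358.32
Gross pay = $1,194.40 + $358.32 = $1,552.72
HSA contribution: $68.26
Taxable wages = $1,552.72 − $68.26 = $1,484.46
Federal tax withheld: $1,484.46 × 0.2164 = $321.24
Local income tax: $1,484.46 × 0.0399 = $59.23
State withholding: $1,484.46 × 0.0573 = $85.06
State unemployment insurance (employee share): $1,552.72 × 0.0059 = $9.16
Medicare: $1,552.72 × 0.0287 = $44.56
PFL insurance: $1,552.72 × 0.0112 = $17.39
Medical insurance premium: $135.39
Total deductions = $68.26 + $321.24 + $59.23 + $85.06 + $9.16 + $44.56 + $17.39 + $135.39 = $740.29
Net pay = $1,552.72 − $740.29 = $812.43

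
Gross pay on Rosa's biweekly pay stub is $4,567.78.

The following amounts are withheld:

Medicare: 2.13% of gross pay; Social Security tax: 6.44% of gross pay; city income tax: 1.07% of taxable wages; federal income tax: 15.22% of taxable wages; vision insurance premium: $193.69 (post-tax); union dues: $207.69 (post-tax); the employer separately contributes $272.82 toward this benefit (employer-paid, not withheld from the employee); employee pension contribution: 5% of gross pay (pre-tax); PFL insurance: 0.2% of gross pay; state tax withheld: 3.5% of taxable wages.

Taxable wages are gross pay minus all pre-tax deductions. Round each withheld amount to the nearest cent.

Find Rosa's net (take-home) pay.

$2,678.64

Employee pension contribution: $4,567.78 × 0.05 = $228.39
Taxable wages = $4,567.78 − $228.39 = $4,339.39
Federal income tax: $4,339.39 × 0.1522 = $660.46
City income tax: $4,339.39 × 0.0107 = $46.43
State tax withheld: $4,339.39 × 0.035 = $151.88
Social Security tax: $4,567.78 × 0.0644 = $294.17
PFL insurance: $4,567.78 × 0.002 = $9.14
Medicare: $4,567.78 × 0.0213 = $97.29
Vision insurance premium: $193.69
Union dues: $207.69
(Employer's $272.82 toward union dues is not withheld from the employee.)
Total deductions = $228.39 + $660.46 + $46.43 + $151.88 + $294.17 + $9.14 + $97.29 + $193.69 + $207.69 = $1,889.14
Net pay = $4,567.78 − $1,889.14 = $2,678.64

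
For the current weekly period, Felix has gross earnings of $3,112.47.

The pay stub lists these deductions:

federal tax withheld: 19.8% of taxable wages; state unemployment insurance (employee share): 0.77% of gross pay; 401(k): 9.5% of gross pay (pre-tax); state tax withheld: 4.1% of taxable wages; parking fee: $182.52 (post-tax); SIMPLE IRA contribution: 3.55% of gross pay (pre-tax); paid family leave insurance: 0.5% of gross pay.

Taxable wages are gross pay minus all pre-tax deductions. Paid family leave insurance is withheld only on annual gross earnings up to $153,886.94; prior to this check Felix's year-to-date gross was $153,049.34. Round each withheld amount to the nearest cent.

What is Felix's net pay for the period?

SIMPLE IRA contribution: $3,112.47 × 0.0355 = $110.49
401(k): $3,112.47 × 0.095 = $295.68
Pre-tax total = $110.49 + $295.68 = $406.17
Taxable wages = $3,112.47 − $406.17 = $2,706.30
State tax withheld: $2,706.30 × 0.041 = $110.96
Federal tax withheld: $2,706.30 × 0.198 = $535.85
Paid family leave insurance: only $153,886.94 − $153,049.34 = $837.60 of this check is subject → $837.60 × 0.005 = $4.19
State unemployment insurance (employee share): $3,112.47 × 0.0077 = $23.97
Parking fee: $182.52
Total deductions = $110.49 + $295.68 + $110.96 + $535.85 + $4.19 + $23.97 + $182.52 = $1,263.66
Net pay = $3,112.47 − $1,263.66 = $1,848.81

$1,848.81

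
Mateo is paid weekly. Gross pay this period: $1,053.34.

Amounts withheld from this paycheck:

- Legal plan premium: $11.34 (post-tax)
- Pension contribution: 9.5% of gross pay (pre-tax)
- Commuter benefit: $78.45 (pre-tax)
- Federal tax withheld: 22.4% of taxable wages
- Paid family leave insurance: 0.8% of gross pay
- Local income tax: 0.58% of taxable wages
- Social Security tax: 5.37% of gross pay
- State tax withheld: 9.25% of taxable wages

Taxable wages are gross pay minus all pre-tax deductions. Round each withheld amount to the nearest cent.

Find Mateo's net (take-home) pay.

Pension contribution: $1,053.34 × 0.095 = $100.07
Commuter benefit: $78.45
Pre-tax total = $100.07 + $78.45 = $178.52
Taxable wages = $1,053.34 − $178.52 = $874.82
Federal tax withheld: $874.82 × 0.224 = $195.96
State tax withheld: $874.82 × 0.0925 = $80.92
Local income tax: $874.82 × 0.0058 = $5.07
Paid family leave insurance: $1,053.34 × 0.008 = $8.43
Social Security tax: $1,053.34 × 0.0537 = $56.56
Legal plan premium: $11.34
Total deductions = $100.07 + $78.45 + $195.96 + $80.92 + $5.07 + $8.43 + $56.56 + $11.34 = $536.80
Net pay = $1,053.34 − $536.80 = $516.54

$516.54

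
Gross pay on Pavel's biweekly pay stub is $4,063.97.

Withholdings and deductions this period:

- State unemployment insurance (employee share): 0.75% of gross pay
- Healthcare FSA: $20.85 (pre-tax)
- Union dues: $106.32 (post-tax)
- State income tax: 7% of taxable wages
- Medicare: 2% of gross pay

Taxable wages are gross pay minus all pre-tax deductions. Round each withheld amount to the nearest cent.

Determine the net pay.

Healthcare FSA: $20.85
Taxable wages = $4,063.97 − $20.85 = $4,043.12
State income tax: $4,043.12 × 0.07 = $283.02
State unemployment insurance (employee share): $4,063.97 × 0.0075 = $30.48
Medicare: $4,063.97 × 0.02 = $81.28
Union dues: $106.32
Total deductions = $20.85 + $283.02 + $30.48 + $81.28 + $106.32 = $521.95
Net pay = $4,063.97 − $521.95 = $3,542.02

$3,542.02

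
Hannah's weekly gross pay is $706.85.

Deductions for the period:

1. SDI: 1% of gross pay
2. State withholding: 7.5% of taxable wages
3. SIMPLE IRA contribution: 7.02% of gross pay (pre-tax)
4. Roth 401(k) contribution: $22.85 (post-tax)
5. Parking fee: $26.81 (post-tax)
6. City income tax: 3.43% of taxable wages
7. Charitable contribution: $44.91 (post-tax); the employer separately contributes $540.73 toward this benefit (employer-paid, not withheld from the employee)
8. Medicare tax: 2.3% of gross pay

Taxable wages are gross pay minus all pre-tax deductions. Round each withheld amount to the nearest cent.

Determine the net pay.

SIMPLE IRA contribution: $706.85 × 0.0702 = $49.62
Taxable wages = $706.85 − $49.62 = $657.23
State withholding: $657.23 × 0.075 = $49.29
City income tax: $657.23 × 0.0343 = $22.54
SDI: $706.85 × 0.01 = $7.07
Medicare tax: $706.85 × 0.023 = $16.26
Charitable contribution: $44.91
Roth 401(k) contribution: $22.85
Parking fee: $26.81
(Employer's $540.73 toward charitable contribution is not withheld from the employee.)
Total deductions = $49.62 + $49.29 + $22.54 + $7.07 + $16.26 + $44.91 + $22.85 + $26.81 = $239.35
Net pay = $706.85 − $239.35 = $467.50

$467.50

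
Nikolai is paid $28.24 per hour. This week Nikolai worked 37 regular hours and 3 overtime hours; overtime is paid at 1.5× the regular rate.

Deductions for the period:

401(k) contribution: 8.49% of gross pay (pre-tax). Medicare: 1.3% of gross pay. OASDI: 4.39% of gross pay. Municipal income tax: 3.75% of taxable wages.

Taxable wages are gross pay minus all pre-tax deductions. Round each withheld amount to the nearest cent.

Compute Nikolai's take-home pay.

Regular pay: 37 × $28.24 = $1,044.88
Overtime pay: 3 × $28.24 × 1.5 = $127.08
Gross pay = $1,044.88 + $127.08 = $1,171.96
401(k) contribution: $1,171.96 × 0.0849 = $99.50
Taxable wages = $1,171.96 − $99.50 = $1,072.46
Municipal income tax: $1,072.46 × 0.0375 = $40.22
Medicare: $1,171.96 × 0.013 = $15.24
OASDI: $1,171.96 × 0.0439 = $51.45
Total deductions = $99.50 + $40.22 + $15.24 + $51.45 = $206.41
Net pay = $1,171.96 − $206.41 = $965.55

$965.55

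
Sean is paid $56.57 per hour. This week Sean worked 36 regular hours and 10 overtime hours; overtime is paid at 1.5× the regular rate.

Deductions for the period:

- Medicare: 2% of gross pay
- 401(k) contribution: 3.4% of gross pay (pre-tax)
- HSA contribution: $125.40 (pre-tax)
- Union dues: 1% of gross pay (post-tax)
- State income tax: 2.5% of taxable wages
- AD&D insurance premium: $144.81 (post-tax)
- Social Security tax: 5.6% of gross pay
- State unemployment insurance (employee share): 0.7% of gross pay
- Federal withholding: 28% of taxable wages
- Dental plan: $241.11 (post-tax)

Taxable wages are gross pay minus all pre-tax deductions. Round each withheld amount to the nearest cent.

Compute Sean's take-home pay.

$1195.57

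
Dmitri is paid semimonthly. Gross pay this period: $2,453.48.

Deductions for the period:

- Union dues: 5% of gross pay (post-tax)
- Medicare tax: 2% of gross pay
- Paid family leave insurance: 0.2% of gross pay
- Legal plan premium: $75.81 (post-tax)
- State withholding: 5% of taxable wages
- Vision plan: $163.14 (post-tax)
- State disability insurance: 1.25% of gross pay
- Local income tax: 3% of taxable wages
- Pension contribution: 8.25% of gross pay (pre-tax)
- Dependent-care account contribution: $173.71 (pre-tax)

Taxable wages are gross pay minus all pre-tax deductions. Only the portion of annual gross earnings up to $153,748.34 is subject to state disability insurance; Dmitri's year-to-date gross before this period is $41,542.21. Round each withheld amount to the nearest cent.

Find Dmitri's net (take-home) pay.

Pension contribution: $2,453.48 × 0.0825 = $202.41
Dependent-care account contribution: $173.71
Pre-tax total = $202.41 + $173.71 = $376.12
Taxable wages = $2,453.48 − $376.12 = $2,077.36
Local income tax: $2,077.36 × 0.03 = $62.32
State withholding: $2,077.36 × 0.05 = $103.87
Paid family leave insurance: $2,453.48 × 0.002 = $4.91
Medicare tax: $2,453.48 × 0.02 = $49.07
State disability insurance: cap not yet reached, full $2,453.48 is subject → $2,453.48 × 0.0125 = $30.67
Vision plan: $163.14
Union dues: $2,453.48 × 0.05 = $122.67
Legal plan premium: $75.81
Total deductions = $202.41 + $173.71 + $62.32 + $103.87 + $4.91 + $49.07 + $30.67 + $163.14 + $122.67 + $75.81 = $988.58
Net pay = $2,453.48 − $988.58 = $1,464.90

$1,464.90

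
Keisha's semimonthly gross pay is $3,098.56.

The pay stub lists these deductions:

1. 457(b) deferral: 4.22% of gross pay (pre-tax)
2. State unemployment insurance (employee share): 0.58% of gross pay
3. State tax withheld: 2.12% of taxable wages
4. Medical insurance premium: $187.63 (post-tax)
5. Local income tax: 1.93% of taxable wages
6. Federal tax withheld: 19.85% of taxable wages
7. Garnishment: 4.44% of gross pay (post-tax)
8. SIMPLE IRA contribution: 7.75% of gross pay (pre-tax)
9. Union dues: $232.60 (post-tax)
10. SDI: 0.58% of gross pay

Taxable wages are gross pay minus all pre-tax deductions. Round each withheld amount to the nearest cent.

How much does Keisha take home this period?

$1,482.00

SIMPLE IRA contribution: $3,098.56 × 0.0775 = $240.14
457(b) deferral: $3,098.56 × 0.0422 = $130.76
Pre-tax total = $240.14 + $130.76 = $370.90
Taxable wages = $3,098.56 − $370.90 = $2,727.66
State tax withheld: $2,727.66 × 0.0212 = $57.83
Federal tax withheld: $2,727.66 × 0.1985 = $541.44
Local income tax: $2,727.66 × 0.0193 = $52.64
SDI: $3,098.56 × 0.0058 = $17.97
State unemployment insurance (employee share): $3,098.56 × 0.0058 = $17.97
Medical insurance premium: $187.63
Garnishment: $3,098.56 × 0.0444 = $137.58
Union dues: $232.60
Total deductions = $240.14 + $130.76 + $57.83 + $541.44 + $52.64 + $17.97 + $17.97 + $187.63 + $137.58 + $232.60 = $1,616.56
Net pay = $3,098.56 − $1,616.56 = $1,482.00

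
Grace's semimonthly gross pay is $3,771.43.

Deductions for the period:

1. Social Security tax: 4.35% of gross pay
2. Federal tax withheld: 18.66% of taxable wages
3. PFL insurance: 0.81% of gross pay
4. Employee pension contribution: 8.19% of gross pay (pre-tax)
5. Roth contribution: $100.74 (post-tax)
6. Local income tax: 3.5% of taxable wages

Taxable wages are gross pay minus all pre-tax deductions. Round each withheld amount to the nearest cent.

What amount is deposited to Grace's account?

$2,399.90

Employee pension contribution: $3,771.43 × 0.0819 = $308.88
Taxable wages = $3,771.43 − $308.88 = $3,462.55
Local income tax: $3,462.55 × 0.035 = $121.19
Federal tax withheld: $3,462.55 × 0.1866 = $646.11
PFL insurance: $3,771.43 × 0.0081 = $30.55
Social Security tax: $3,771.43 × 0.0435 = $164.06
Roth contribution: $100.74
Total deductions = $308.88 + $121.19 + $646.11 + $30.55 + $164.06 + $100.74 = $1,371.53
Net pay = $3,771.43 − $1,371.53 = $2,399.90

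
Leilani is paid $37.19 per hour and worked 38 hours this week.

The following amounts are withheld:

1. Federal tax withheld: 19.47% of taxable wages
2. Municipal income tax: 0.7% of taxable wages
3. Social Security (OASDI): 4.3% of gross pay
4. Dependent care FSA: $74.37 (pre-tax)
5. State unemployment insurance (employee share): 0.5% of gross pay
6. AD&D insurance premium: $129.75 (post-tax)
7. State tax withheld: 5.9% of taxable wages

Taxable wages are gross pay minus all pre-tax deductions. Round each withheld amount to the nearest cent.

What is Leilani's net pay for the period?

Gross pay: 38 × $37.19 = $1,413.22
Dependent care FSA: $74.37
Taxable wages = $1,413.22 − $74.37 = $1,338.85
Federal tax withheld: $1,338.85 × 0.1947 = $260.67
Municipal income tax: $1,338.85 × 0.007 = $9.37
State tax withheld: $1,338.85 × 0.059 = $78.99
Social Security (OASDI): $1,413.22 × 0.043 = $60.77
State unemployment insurance (employee share): $1,413.22 × 0.005 = $7.07
AD&D insurance premium: $129.75
Total deductions = $74.37 + $260.67 + $9.37 + $78.99 + $60.77 + $7.07 + $129.75 = $620.99
Net pay = $1,413.22 − $620.99 = $792.23

$792.23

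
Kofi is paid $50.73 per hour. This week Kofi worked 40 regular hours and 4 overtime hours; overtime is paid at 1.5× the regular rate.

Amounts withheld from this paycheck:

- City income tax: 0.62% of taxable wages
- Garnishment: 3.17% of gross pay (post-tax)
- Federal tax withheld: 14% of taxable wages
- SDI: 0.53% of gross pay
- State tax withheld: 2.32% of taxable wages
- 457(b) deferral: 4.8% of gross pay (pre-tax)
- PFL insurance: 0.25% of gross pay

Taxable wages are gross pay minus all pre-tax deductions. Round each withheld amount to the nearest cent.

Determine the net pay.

Regular pay: 40 × $50.73 = $2,029.20
Overtime pay: 4 × $50.73 × 1.5 = $304.38
Gross pay = $2,029.20 + $304.38 = $2,333.58
457(b) deferral: $2,333.58 × 0.048 = $112.01
Taxable wages = $2,333.58 − $112.01 = $2,221.57
Federal tax withheld: $2,221.57 × 0.14 = $311.02
City income tax: $2,221.57 × 0.0062 = $13.77
State tax withheld: $2,221.57 × 0.0232 = $51.54
PFL insurance: $2,333.58 × 0.0025 = $5.83
SDI: $2,333.58 × 0.0053 = $12.37
Garnishment: $2,333.58 × 0.0317 = $73.97
Total deductions = $112.01 + $311.02 + $13.77 + $51.54 + $5.83 + $12.37 + $73.97 = $580.51
Net pay = $2,333.58 − $580.51 = $1,753.07

$1,753.07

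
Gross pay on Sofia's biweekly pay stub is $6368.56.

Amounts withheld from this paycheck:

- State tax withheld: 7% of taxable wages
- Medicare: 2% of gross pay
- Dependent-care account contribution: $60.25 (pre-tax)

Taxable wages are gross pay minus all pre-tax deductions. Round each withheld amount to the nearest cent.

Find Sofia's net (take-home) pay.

$5739.36

Dependent-care account contribution: $60.25
Taxable wages = $6368.56 − $60.25 = $6308.31
State tax withheld: $6308.31 × 0.07 = $441.58
Medicare: $6368.56 × 0.02 = $127.37
Total deductions = $60.25 + $441.58 + $127.37 = $629.20
Net pay = $6368.56 − $629.20 = $5739.36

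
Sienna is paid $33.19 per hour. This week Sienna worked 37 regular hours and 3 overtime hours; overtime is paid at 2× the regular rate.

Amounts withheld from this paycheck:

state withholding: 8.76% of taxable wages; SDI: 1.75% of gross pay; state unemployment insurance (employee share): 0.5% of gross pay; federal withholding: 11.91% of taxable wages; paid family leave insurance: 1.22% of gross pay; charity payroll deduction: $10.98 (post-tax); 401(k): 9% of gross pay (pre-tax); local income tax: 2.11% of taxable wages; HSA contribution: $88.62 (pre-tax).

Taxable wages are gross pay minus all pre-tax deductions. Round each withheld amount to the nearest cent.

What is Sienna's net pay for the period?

$873.94

Regular pay: 37 × $33.19 = $1,228.03
Overtime pay: 3 × $33.19 × 2 = $199.14
Gross pay = $1,228.03 + $199.14 = $1,427.17
HSA contribution: $88.62
401(k): $1,427.17 × 0.09 = $128.45
Pre-tax total = $88.62 + $128.45 = $217.07
Taxable wages = $1,427.17 − $217.07 = $1,210.10
State withholding: $1,210.10 × 0.0876 = $106.00
Federal withholding: $1,210.10 × 0.1191 = $144.12
Local income tax: $1,210.10 × 0.0211 = $25.53
SDI: $1,427.17 × 0.0175 = $24.98
Paid family leave insurance: $1,427.17 × 0.0122 = $17.41
State unemployment insurance (employee share): $1,427.17 × 0.005 = $7.14
Charity payroll deduction: $10.98
Total deductions = $88.62 + $128.45 + $106.00 + $144.12 + $25.53 + $24.98 + $17.41 + $7.14 + $10.98 = $553.23
Net pay = $1,427.17 − $553.23 = $873.94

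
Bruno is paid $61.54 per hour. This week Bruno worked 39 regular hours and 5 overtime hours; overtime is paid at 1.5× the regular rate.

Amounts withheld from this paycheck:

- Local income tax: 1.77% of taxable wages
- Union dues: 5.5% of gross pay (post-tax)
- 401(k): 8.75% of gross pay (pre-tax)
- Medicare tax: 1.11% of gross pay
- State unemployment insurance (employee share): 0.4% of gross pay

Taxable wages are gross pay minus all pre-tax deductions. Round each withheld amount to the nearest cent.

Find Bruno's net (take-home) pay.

$2,364.40

Regular pay: 39 × $61.54 = $2,400.06
Overtime pay: 5 × $61.54 × 1.5 = $461.55
Gross pay = $2,400.06 + $461.55 = $2,861.61
401(k): $2,861.61 × 0.0875 = $250.39
Taxable wages = $2,861.61 − $250.39 = $2,611.22
Local income tax: $2,611.22 × 0.0177 = $46.22
State unemployment insurance (employee share): $2,861.61 × 0.004 = $11.45
Medicare tax: $2,861.61 × 0.0111 = $31.76
Union dues: $2,861.61 × 0.055 = $157.39
Total deductions = $250.39 + $46.22 + $11.45 + $31.76 + $157.39 = $497.21
Net pay = $2,861.61 − $497.21 = $2,364.40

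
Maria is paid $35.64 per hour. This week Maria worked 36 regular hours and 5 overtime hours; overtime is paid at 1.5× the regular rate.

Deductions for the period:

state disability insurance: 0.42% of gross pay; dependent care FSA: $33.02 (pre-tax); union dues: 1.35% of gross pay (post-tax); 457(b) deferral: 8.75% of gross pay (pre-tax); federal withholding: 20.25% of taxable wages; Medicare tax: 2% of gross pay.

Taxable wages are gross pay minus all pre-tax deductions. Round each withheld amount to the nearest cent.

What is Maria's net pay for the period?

$1,043.43

Regular pay: 36 × $35.64 = $1,283.04
Overtime pay: 5 × $35.64 × 1.5 = $267.30
Gross pay = $1,283.04 + $267.30 = $1,550.34
Dependent care FSA: $33.02
457(b) deferral: $1,550.34 × 0.0875 = $135.65
Pre-tax total = $33.02 + $135.65 = $168.67
Taxable wages = $1,550.34 − $168.67 = $1,381.67
Federal withholding: $1,381.67 × 0.2025 = $279.79
State disability insurance: $1,550.34 × 0.0042 = $6.51
Medicare tax: $1,550.34 × 0.02 = $31.01
Union dues: $1,550.34 × 0.0135 = $20.93
Total deductions = $33.02 + $135.65 + $279.79 + $6.51 + $31.01 + $20.93 = $506.91
Net pay = $1,550.34 − $506.91 = $1,043.43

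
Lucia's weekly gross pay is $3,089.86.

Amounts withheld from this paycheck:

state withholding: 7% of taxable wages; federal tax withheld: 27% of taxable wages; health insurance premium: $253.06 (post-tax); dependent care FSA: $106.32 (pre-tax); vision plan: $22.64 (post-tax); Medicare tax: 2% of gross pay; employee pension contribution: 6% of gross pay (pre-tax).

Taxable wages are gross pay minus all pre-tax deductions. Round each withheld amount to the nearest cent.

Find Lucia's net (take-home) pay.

Employee pension contribution: $3,089.86 × 0.06 = $185.39
Dependent care FSA: $106.32
Pre-tax total = $185.39 + $106.32 = $291.71
Taxable wages = $3,089.86 − $291.71 = $2,798.15
State withholding: $2,798.15 × 0.07 = $195.87
Federal tax withheld: $2,798.15 × 0.27 = $755.50
Medicare tax: $3,089.86 × 0.02 = $61.80
Vision plan: $22.64
Health insurance premium: $253.06
Total deductions = $185.39 + $106.32 + $195.87 + $755.50 + $61.80 + $22.64 + $253.06 = $1,580.58
Net pay = $3,089.86 − $1,580.58 = $1,509.28

$1,509.28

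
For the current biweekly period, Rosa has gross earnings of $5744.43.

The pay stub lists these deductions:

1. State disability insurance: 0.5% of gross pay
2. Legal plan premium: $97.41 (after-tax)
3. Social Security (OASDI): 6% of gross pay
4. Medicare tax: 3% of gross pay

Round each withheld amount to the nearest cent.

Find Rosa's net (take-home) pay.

$5101.30

State disability insurance: $5744.43 × 0.005 = $28.72
Social Security (OASDI): $5744.43 × 0.06 = $344.67
Medicare tax: $5744.43 × 0.03 = $172.33
Legal plan premium: $97.41
Total deductions = $28.72 + $344.67 + $172.33 + $97.41 = $643.13
Net pay = $5744.43 − $643.13 = $5101.30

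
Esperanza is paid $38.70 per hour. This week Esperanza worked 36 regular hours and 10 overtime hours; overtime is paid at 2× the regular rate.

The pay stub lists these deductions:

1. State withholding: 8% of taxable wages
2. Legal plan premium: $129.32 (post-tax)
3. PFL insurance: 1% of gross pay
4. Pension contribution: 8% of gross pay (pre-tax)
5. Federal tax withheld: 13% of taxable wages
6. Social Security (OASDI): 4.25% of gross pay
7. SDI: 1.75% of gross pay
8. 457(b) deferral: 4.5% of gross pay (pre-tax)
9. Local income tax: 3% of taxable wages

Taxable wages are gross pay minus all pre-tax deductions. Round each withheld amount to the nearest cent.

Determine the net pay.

$1,160.16

Regular pay: 36 × $38.70 = $1,393.20
Overtime pay: 10 × $38.70 × 2 = $774.00
Gross pay = $1,393.20 + $774.00 = $2,167.20
Pension contribution: $2,167.20 × 0.08 = $173.38
457(b) deferral: $2,167.20 × 0.045 = $97.52
Pre-tax total = $173.38 + $97.52 = $270.90
Taxable wages = $2,167.20 − $270.90 = $1,896.30
Local income tax: $1,896.30 × 0.03 = $56.89
State withholding: $1,896.30 × 0.08 = $151.70
Federal tax withheld: $1,896.30 × 0.13 = $246.52
SDI: $2,167.20 × 0.0175 = $37.93
PFL insurance: $2,167.20 × 0.01 = $21.67
Social Security (OASDI): $2,167.20 × 0.0425 = $92.11
Legal plan premium: $129.32
Total deductions = $173.38 + $97.52 + $56.89 + $151.70 + $246.52 + $37.93 + $21.67 + $92.11 + $129.32 = $1,007.04
Net pay = $2,167.20 − $1,007.04 = $1,160.16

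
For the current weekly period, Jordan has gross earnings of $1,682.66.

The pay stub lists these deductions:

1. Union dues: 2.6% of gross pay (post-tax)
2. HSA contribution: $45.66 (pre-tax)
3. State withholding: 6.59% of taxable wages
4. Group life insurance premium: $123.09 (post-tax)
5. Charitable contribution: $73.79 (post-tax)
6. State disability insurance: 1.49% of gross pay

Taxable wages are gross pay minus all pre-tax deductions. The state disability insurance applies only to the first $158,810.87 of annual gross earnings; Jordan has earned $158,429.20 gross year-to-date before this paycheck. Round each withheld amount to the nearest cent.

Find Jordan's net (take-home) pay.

$1,282.80

HSA contribution: $45.66
Taxable wages = $1,682.66 − $45.66 = $1,637.00
State withholding: $1,637.00 × 0.0659 = $107.88
State disability insurance: only $158,810.87 − $158,429.20 = $381.67 of this check is subject → $381.67 × 0.0149 = $5.69
Union dues: $1,682.66 × 0.026 = $43.75
Group life insurance premium: $123.09
Charitable contribution: $73.79
Total deductions = $45.66 + $107.88 + $5.69 + $43.75 + $123.09 + $73.79 = $399.86
Net pay = $1,682.66 − $399.86 = $1,282.80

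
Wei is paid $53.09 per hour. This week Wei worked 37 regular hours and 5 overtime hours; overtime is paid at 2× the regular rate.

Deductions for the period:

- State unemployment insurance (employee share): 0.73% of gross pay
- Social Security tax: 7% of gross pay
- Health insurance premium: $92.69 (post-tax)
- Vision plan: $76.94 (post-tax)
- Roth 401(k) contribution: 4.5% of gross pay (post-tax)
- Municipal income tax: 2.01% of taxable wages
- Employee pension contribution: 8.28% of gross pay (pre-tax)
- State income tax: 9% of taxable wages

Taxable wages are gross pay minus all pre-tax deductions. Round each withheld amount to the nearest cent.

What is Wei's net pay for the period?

$1,561.83

Regular pay: 37 × $53.09 = $1,964.33
Overtime pay: 5 × $53.09 × 2 = $530.90
Gross pay = $1,964.33 + $530.90 = $2,495.23
Employee pension contribution: $2,495.23 × 0.0828 = $206.61
Taxable wages = $2,495.23 − $206.61 = $2,288.62
State income tax: $2,288.62 × 0.09 = $205.98
Municipal income tax: $2,288.62 × 0.0201 = $46.00
State unemployment insurance (employee share): $2,495.23 × 0.0073 = $18.22
Social Security tax: $2,495.23 × 0.07 = $174.67
Roth 401(k) contribution: $2,495.23 × 0.045 = $112.29
Health insurance premium: $92.69
Vision plan: $76.94
Total deductions = $206.61 + $205.98 + $46.00 + $18.22 + $174.67 + $112.29 + $92.69 + $76.94 = $933.40
Net pay = $2,495.23 − $933.40 = $1,561.83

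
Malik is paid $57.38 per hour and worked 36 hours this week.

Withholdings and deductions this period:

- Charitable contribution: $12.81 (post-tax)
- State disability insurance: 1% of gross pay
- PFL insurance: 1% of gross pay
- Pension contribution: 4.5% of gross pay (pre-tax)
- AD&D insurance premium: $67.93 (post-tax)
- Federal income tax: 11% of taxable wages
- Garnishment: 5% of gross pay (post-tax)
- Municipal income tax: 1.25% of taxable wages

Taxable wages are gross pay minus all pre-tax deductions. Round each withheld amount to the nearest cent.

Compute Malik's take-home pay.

$1505.72

Gross pay: 36 × $57.38 = $2065.68
Pension contribution: $2065.68 × 0.045 = $92.96
Taxable wages = $2065.68 − $92.96 = $1972.72
Federal income tax: $1972.72 × 0.11 = $217.00
Municipal income tax: $1972.72 × 0.0125 = $24.66
State disability insurance: $2065.68 × 0.01 = $20.66
PFL insurance: $2065.68 × 0.01 = $20.66
Garnishment: $2065.68 × 0.05 = $103.28
AD&D insurance premium: $67.93
Charitable contribution: $12.81
Total deductions = $92.96 + $217.00 + $24.66 + $20.66 + $20.66 + $103.28 + $67.93 + $12.81 = $559.96
Net pay = $2065.68 − $559.96 = $1505.72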